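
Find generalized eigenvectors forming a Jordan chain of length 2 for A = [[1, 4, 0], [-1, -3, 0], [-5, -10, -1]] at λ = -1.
We seek v_1 ∈ ker((A + I)^2) \ ker(A + I), then set v_{i+1} = (A + I) v_i.

One such chain is v_1 = [[-1, 1, 3]]^T, v_2 = [[2, -1, -5]]^T. Check: (A + I) v_2 = [[0, 0, 0]]^T = 0.

v_1 = [[-1, 1, 3]]^T, v_2 = [[2, -1, -5]]^T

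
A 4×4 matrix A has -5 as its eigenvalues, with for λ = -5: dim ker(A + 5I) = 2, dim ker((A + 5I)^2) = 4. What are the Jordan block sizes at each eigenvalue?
λ = -5: successive nullity increments [2, 2] count blocks of size ≥ k; block sizes are [2, 2].

Jordan blocks: (-5, 2), (-5, 2)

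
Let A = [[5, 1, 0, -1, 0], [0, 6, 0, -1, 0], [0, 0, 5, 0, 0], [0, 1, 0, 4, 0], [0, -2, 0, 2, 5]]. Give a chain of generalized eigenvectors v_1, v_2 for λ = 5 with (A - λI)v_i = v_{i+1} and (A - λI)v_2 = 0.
v_1 = [[0, 1, 0, 0, 0]]^T, v_2 = [[1, 1, 0, 1, -2]]^T

We seek v_1 ∈ ker((A - 5I)^2) \ ker(A - 5I), then set v_{i+1} = (A - 5I) v_i.

One such chain is v_1 = [[0, 1, 0, 0, 0]]^T, v_2 = [[1, 1, 0, 1, -2]]^T. Check: (A - 5I) v_2 = [[0, 0, 0, 0, 0]]^T = 0.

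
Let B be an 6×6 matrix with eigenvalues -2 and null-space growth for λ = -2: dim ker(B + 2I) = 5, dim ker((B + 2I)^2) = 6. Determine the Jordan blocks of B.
λ = -2: successive nullity increments [5, 1] count blocks of size ≥ k; block sizes are [2, 1, 1, 1, 1].

Jordan blocks: (-2, 2), (-2, 1), (-2, 1), (-2, 1), (-2, 1)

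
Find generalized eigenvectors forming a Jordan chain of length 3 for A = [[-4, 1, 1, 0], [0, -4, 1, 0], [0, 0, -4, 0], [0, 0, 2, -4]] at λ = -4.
We seek v_1 ∈ ker((A + 4I)^3) \ ker((A + 4I)^2), then set v_{i+1} = (A + 4I) v_i.

One such chain is v_1 = [[1, -2, 1, 0]]^T, v_2 = [[-1, 1, 0, 2]]^T, v_3 = [[1, 0, 0, 0]]^T. Check: (A + 4I) v_3 = [[0, 0, 0, 0]]^T = 0.

v_1 = [[1, -2, 1, 0]]^T, v_2 = [[-1, 1, 0, 2]]^T, v_3 = [[1, 0, 0, 0]]^T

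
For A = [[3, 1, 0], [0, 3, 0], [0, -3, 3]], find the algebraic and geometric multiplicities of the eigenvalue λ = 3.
algebraic multiplicity 3, geometric multiplicity 2

The characteristic polynomial is (x - 3)^3, so the factor x - 3 appears with exponent 3: the algebraic multiplicity is 3.

rank(A - 3I) = 1, so the eigenspace has dimension 3 - 1 = 2: the geometric multiplicity is 2.

Since 2 < 3, A is not diagonalizable.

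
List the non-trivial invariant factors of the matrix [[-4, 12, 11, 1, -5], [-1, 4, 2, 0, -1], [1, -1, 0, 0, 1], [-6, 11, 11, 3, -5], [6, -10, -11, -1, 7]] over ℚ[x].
(x - 2)^2, (x - 2)^3

The Jordan structure of A has elementary divisors (x - 2)^3, (x - 2)^2. Arranging the block sizes at each eigenvalue in decreasing order and taking row products gives the invariant factors.

Invariant factors (smallest first, each dividing the next): (x - 2)^2, (x - 2)^3.

Check: the last factor (x - 2)^3 is the minimal polynomial, and the product (x - 2)^5 is the characteristic polynomial.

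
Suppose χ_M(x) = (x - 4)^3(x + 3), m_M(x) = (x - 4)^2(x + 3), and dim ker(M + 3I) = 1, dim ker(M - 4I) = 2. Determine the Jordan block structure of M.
λ = -3: algebraic multiplicity 1 (exponent in χ_M), largest block size 1 (exponent in m_M), 1 block (geometric multiplicity). This forces block sizes [1].
λ = 4: algebraic multiplicity 3 (exponent in χ_M), largest block size 2 (exponent in m_M), 2 blocks (geometric multiplicity). These force block sizes [2, 1].

Jordan blocks: (-3, 1), (4, 2), (4, 1)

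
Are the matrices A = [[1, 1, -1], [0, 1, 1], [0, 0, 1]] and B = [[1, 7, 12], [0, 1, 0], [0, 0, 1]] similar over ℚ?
No.

Both have characteristic polynomial (x - 1)^3, but the minimal polynomial of A is (x - 1)^3 while the minimal polynomial of B is (x - 1)^2. The minimal polynomial is a similarity invariant, so A and B are not similar.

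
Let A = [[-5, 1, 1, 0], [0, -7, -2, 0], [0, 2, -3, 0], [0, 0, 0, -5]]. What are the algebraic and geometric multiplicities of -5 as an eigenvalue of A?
The characteristic polynomial is (x + 5)^4, so the factor x + 5 appears with exponent 4: the algebraic multiplicity is 4.

rank(A + 5I) = 1, so the eigenspace has dimension 4 - 1 = 3: the geometric multiplicity is 3.

Since 3 < 4, A is not diagonalizable.

algebraic multiplicity 4, geometric multiplicity 3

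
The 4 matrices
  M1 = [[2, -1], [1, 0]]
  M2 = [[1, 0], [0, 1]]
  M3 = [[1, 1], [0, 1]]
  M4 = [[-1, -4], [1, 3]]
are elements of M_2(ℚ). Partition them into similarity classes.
2 classes: {M1, M3, M4}, {M2}

Characteristic polynomials: χ_{M1} = (x - 1)^2, χ_{M2} = (x - 1)^2, χ_{M3} = (x - 1)^2, χ_{M4} = (x - 1)^2.

{M1, M3, M4}: invariant factors (x - 1)^2.

{M2}: invariant factors x - 1, x - 1.

Matrices are similar if and only if their invariant-factor lists agree; the partition into similarity classes is {M1, M3, M4}, {M2}.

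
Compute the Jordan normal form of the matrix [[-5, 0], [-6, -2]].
The characteristic polynomial is det(xI - A) = (x + 2)(x + 5), so the eigenvalues are -5 (algebraic multiplicity 1), -2 (algebraic multiplicity 1).

For λ = -5: algebraic multiplicity 1 gives one 1×1 block.

For λ = -2: algebraic multiplicity 1 gives one 1×1 block.

Assembling the blocks gives the Jordan form J above.

J = [[-5, 0], [0, -2]]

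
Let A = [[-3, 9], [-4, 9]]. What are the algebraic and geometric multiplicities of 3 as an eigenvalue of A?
algebraic multiplicity 2, geometric multiplicity 1

The characteristic polynomial is (x - 3)^2, so the factor x - 3 appears with exponent 2: the algebraic multiplicity is 2.

rank(A - 3I) = 1, so the eigenspace has dimension 2 - 1 = 1: the geometric multiplicity is 1.

Since 1 < 2, A is not diagonalizable.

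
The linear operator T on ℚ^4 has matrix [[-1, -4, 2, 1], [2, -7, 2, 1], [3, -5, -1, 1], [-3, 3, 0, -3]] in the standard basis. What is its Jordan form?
J = [[-3, 1, 0, 0], [0, -3, 1, 0], [0, 0, -3, 0], [0, 0, 0, -3]]

The characteristic polynomial is det(xI - A) = (x + 3)^4, so the eigenvalues are -3 (algebraic multiplicity 4).

For λ = -3: rank(A + 3I) = 2, rank((A + 3I)^2) = 1, rank((A + 3I)^3) = 0. The eigenspace has dimension 4 - 2 = 2, so there are 2 Jordan blocks; the rank sequence gives block sizes [3, 1].

Assembling the blocks gives the Jordan form J above.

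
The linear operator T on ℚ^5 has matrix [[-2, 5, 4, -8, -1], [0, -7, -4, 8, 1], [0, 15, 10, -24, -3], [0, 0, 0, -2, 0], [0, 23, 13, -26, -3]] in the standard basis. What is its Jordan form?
The characteristic polynomial is det(xI - A) = (x - 1)^2(x + 2)^3, so the eigenvalues are -2 (algebraic multiplicity 3), 1 (algebraic multiplicity 2).

For λ = -2: rank(A + 2I) = 2. The eigenspace has dimension 5 - 2 = 3, so there are 3 Jordan blocks; the rank sequence gives block sizes [1, 1, 1].

For λ = 1: rank(A - I) = 4, rank((A - I)^2) = 3. The eigenspace has dimension 5 - 4 = 1, so there is 1 Jordan block; the rank sequence gives block sizes [2].

Assembling the blocks gives the Jordan form J above.

J = [[-2, 0, 0, 0, 0], [0, -2, 0, 0, 0], [0, 0, -2, 0, 0], [0, 0, 0, 1, 1], [0, 0, 0, 0, 1]]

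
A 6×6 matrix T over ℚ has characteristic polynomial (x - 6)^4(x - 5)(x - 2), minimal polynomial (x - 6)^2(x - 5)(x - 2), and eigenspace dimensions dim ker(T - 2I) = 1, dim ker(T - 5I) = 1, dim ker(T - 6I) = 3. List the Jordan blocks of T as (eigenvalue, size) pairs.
λ = 2: algebraic multiplicity 1 (exponent in χ_T), largest block size 1 (exponent in m_T), 1 block (geometric multiplicity). This forces block sizes [1].
λ = 5: algebraic multiplicity 1 (exponent in χ_T), largest block size 1 (exponent in m_T), 1 block (geometric multiplicity). This forces block sizes [1].
λ = 6: algebraic multiplicity 4 (exponent in χ_T), largest block size 2 (exponent in m_T), 3 blocks (geometric multiplicity). These force block sizes [2, 1, 1].

Jordan blocks: (2, 1), (5, 1), (6, 2), (6, 1), (6, 1)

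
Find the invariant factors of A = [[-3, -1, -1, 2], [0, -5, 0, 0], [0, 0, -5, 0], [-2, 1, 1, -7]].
x + 5, x + 5, (x + 5)^2

The Jordan structure of A has elementary divisors (x + 5)^2, (x + 5), (x + 5). Arranging the block sizes at each eigenvalue in decreasing order and taking row products gives the invariant factors.

Invariant factors (smallest first, each dividing the next): x + 5, x + 5, (x + 5)^2.

Check: the last factor (x + 5)^2 is the minimal polynomial, and the product (x + 5)^4 is the characteristic polynomial.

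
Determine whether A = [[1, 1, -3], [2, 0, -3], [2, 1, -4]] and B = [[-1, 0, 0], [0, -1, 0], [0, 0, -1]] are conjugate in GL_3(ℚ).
Both have characteristic polynomial (x + 1)^3, but the minimal polynomial of A is (x + 1)^2 while the minimal polynomial of B is x + 1. The minimal polynomial is a similarity invariant, so A and B are not similar.

No.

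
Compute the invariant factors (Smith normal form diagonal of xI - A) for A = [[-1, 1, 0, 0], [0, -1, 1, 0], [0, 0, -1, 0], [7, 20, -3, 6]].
(x - 6)(x + 1)^3

The Jordan structure of A has elementary divisors (x + 1)^3, (x - 6). Arranging the block sizes at each eigenvalue in decreasing order and taking row products gives the invariant factors.

Invariant factors (smallest first, each dividing the next): (x - 6)(x + 1)^3.

Check: the last factor (x - 6)(x + 1)^3 is the minimal polynomial, and the product (x - 6)(x + 1)^3 is the characteristic polynomial.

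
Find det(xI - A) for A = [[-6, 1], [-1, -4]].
xI - A = [[x + 6, -1], [1, x + 4]].

Expanding det(xI - A) along the first row:
det(xI - A) = + (x + 6)·det([[x + 4]]) - (-1)·det([[1]]).

Evaluating gives χ_A(x) = x^2 + 10x + 25 = (x + 5)^2.

χ_A(x) = (x + 5)^2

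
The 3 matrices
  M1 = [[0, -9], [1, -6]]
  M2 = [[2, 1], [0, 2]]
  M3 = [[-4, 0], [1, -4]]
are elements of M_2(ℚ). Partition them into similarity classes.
Characteristic polynomials: χ_{M1} = (x + 3)^2, χ_{M2} = (x - 2)^2, χ_{M3} = (x + 4)^2.

{M1}: invariant factors (x + 3)^2.

{M2}: invariant factors (x - 2)^2.

{M3}: invariant factors (x + 4)^2.

Matrices are similar if and only if their invariant-factor lists agree; the partition into similarity classes is {M1}, {M2}, {M3}.

3 classes: {M1}, {M2}, {M3}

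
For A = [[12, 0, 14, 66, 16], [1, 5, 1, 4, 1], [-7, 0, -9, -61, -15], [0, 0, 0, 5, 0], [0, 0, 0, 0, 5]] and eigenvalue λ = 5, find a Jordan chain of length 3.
We seek v_1 ∈ ker((A - 5I)^3) \ ker((A - 5I)^2), then set v_{i+1} = (A - 5I) v_i.

One such chain is v_1 = [[0, 0, 0, 1, -4]]^T, v_2 = [[2, 0, -1, 0, 0]]^T, v_3 = [[0, 1, 0, 0, 0]]^T. Check: (A - 5I) v_3 = [[0, 0, 0, 0, 0]]^T = 0.

v_1 = [[0, 0, 0, 1, -4]]^T, v_2 = [[2, 0, -1, 0, 0]]^T, v_3 = [[0, 1, 0, 0, 0]]^T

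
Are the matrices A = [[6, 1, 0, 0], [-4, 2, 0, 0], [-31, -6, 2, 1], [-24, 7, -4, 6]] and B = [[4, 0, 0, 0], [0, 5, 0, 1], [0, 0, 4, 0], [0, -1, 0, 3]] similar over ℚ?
No.

Both have characteristic polynomial (x - 4)^4 and minimal polynomial (x - 4)^2. But rank(A - 4I) = 2 for A while rank(B - 4I) = 1 for B, so the number of Jordan blocks at λ = 4 differs. A and B are not similar.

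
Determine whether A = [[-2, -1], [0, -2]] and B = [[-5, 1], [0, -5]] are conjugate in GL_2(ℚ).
No.

trace(A) = -4 but trace(B) = -10. The trace is a similarity invariant, so A and B are not similar.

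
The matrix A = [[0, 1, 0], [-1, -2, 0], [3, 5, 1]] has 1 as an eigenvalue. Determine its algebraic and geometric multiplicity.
The characteristic polynomial is (x - 1)(x + 1)^2, so the factor x - 1 appears with exponent 1: the algebraic multiplicity is 1.

rank(A - I) = 2, so the eigenspace has dimension 3 - 2 = 1: the geometric multiplicity is 1.

algebraic multiplicity 1, geometric multiplicity 1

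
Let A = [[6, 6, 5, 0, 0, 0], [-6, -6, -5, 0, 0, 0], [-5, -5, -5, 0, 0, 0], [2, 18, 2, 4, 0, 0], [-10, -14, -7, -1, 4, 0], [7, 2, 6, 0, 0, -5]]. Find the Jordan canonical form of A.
The characteristic polynomial is det(xI - A) = x^2(x - 4)^2(x + 5)^2, so the eigenvalues are -5 (algebraic multiplicity 2), 0 (algebraic multiplicity 2), 4 (algebraic multiplicity 2).

For λ = -5: rank(A + 5I) = 5, rank((A + 5I)^2) = 4. The eigenspace has dimension 6 - 5 = 1, so there is 1 Jordan block; the rank sequence gives block sizes [2].

For λ = 0: rank(A) = 5, rank(A^2) = 4. The eigenspace has dimension 6 - 5 = 1, so there is 1 Jordan block; the rank sequence gives block sizes [2].

For λ = 4: rank(A - 4I) = 5, rank((A - 4I)^2) = 4. The eigenspace has dimension 6 - 5 = 1, so there is 1 Jordan block; the rank sequence gives block sizes [2].

Assembling the blocks gives the Jordan form J above.

J = [[-5, 1, 0, 0, 0, 0], [0, -5, 0, 0, 0, 0], [0, 0, 0, 1, 0, 0], [0, 0, 0, 0, 0, 0], [0, 0, 0, 0, 4, 1], [0, 0, 0, 0, 0, 4]]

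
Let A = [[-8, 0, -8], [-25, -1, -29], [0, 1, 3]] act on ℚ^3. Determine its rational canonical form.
The invariant factors of A (the non-unit diagonal entries of the Smith normal form of xI - A over ℚ[x]) are (x + 4)(x^2 + 2x + 2), each dividing the next. The characteristic polynomial is their product, (x + 4)(x^2 + 2x + 2).

The rational canonical form is the block-diagonal matrix of companion matrices C(f_i):
R = [[0, 0, -8], [1, 0, -10], [0, 1, -6]].

Note the characteristic polynomial does not split into linear factors over ℚ, so A has no Jordan form over ℚ; the rational canonical form exists over any field.

R = [[0, 0, -8], [1, 0, -10], [0, 1, -6]]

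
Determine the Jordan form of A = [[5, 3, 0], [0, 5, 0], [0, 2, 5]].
J = [[5, 1, 0], [0, 5, 0], [0, 0, 5]]

The characteristic polynomial is det(xI - A) = (x - 5)^3, so the eigenvalues are 5 (algebraic multiplicity 3).

For λ = 5: rank(A - 5I) = 1, rank((A - 5I)^2) = 0. The eigenspace has dimension 3 - 1 = 2, so there are 2 Jordan blocks; the rank sequence gives block sizes [2, 1].

Assembling the blocks gives the Jordan form J above.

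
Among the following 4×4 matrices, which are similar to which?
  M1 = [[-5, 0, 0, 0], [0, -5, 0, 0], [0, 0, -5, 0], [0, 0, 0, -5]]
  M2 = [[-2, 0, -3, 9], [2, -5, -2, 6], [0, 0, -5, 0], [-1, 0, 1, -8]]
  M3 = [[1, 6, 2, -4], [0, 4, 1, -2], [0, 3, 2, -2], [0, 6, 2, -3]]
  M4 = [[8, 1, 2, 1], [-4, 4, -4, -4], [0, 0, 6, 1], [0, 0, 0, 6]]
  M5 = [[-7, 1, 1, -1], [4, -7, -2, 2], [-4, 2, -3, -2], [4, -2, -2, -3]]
4 classes: {M1}, {M2, M5}, {M3}, {M4}

Characteristic polynomials: χ_{M1} = (x + 5)^4, χ_{M2} = (x + 5)^4, χ_{M3} = (x - 1)^4, χ_{M4} = (x - 6)^4, χ_{M5} = (x + 5)^4.

{M1}: invariant factors x + 5, x + 5, x + 5, x + 5.

{M2, M5}: invariant factors x + 5, x + 5, (x + 5)^2.

{M3}: invariant factors x - 1, x - 1, (x - 1)^2.

{M4}: invariant factors (x - 6)^2, (x - 6)^2.

Matrices are similar if and only if their invariant-factor lists agree; the partition into similarity classes is {M1}, {M2, M5}, {M3}, {M4}.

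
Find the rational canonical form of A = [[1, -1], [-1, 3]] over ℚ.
The invariant factors of A (the non-unit diagonal entries of the Smith normal form of xI - A over ℚ[x]) are x^2 - 4x + 2, each dividing the next. The characteristic polynomial is their product, x^2 - 4x + 2.

The rational canonical form is the block-diagonal matrix of companion matrices C(f_i):
R = [[0, -2], [1, 4]].

Note the characteristic polynomial does not split into linear factors over ℚ, so A has no Jordan form over ℚ; the rational canonical form exists over any field.

R = [[0, -2], [1, 4]]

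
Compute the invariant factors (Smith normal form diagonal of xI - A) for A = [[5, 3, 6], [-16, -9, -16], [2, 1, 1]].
The Jordan structure of A has elementary divisors (x + 1)^2, (x + 1). Arranging the block sizes at each eigenvalue in decreasing order and taking row products gives the invariant factors.

Invariant factors (smallest first, each dividing the next): x + 1, (x + 1)^2.

Check: the last factor (x + 1)^2 is the minimal polynomial, and the product (x + 1)^3 is the characteristic polynomial.

x + 1, (x + 1)^2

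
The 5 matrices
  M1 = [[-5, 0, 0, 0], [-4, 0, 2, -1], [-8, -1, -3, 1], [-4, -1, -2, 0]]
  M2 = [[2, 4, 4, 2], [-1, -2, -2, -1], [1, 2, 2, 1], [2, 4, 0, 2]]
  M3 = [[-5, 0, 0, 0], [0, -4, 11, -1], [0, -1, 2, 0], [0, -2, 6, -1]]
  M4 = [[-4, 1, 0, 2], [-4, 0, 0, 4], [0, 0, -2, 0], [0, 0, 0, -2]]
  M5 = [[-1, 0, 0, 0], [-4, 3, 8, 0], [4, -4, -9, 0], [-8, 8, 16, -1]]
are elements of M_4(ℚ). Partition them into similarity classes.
5 classes: {M1}, {M2}, {M3}, {M4}, {M5}

Characteristic polynomials: χ_{M1} = (x + 1)^3(x + 5), χ_{M2} = x^2(x - 2)^2, χ_{M3} = (x + 1)^3(x + 5), χ_{M4} = (x + 2)^4, χ_{M5} = (x + 1)^3(x + 5).

{M1}: invariant factors x + 1, (x + 1)^2(x + 5).

{M2}: invariant factors x, x(x - 2)^2.

{M3}: invariant factors (x + 1)^3(x + 5).

{M4}: invariant factors x + 2, x + 2, (x + 2)^2.

{M5}: invariant factors x + 1, x + 1, (x + 1)(x + 5).

Matrices are similar if and only if their invariant-factor lists agree; the partition into similarity classes is {M1}, {M2}, {M3}, {M4}, {M5}.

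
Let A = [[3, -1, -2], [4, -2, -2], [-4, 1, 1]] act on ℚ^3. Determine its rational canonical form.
The invariant factors of A (the non-unit diagonal entries of the Smith normal form of xI - A over ℚ[x]) are x + 1, (x - 4)(x + 1), each dividing the next. The characteristic polynomial is their product, (x - 4)(x + 1)^2.

The rational canonical form is the block-diagonal matrix of companion matrices C(f_i):
R = [[-1, 0, 0], [0, 0, 4], [0, 1, 3]].

R = [[-1, 0, 0], [0, 0, 4], [0, 1, 3]]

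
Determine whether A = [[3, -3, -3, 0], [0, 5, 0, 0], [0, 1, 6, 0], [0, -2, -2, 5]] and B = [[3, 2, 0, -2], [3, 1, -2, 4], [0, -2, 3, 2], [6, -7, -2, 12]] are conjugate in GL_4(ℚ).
Both have characteristic polynomial (x - 6)(x - 5)^2(x - 3), but the minimal polynomial of A is (x - 6)(x - 5)(x - 3) while the minimal polynomial of B is (x - 6)(x - 5)^2(x - 3). The minimal polynomial is a similarity invariant, so A and B are not similar.

No.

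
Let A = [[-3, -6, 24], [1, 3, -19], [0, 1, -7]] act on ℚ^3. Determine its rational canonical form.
The invariant factors of A (the non-unit diagonal entries of the Smith normal form of xI - A over ℚ[x]) are (x + 2)^2(x + 3), each dividing the next. The characteristic polynomial is their product, (x + 2)^2(x + 3).

The rational canonical form is the block-diagonal matrix of companion matrices C(f_i):
R = [[0, 0, -12], [1, 0, -16], [0, 1, -7]].

R = [[0, 0, -12], [1, 0, -16], [0, 1, -7]]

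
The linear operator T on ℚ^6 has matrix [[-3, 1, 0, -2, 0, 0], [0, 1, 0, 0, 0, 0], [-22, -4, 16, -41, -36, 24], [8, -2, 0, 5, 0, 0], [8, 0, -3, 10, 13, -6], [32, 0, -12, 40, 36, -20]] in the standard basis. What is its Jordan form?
The characteristic polynomial is det(xI - A) = (x - 4)^2(x - 1)^4, so the eigenvalues are 1 (algebraic multiplicity 4), 4 (algebraic multiplicity 2).

For λ = 1: rank(A - I) = 4, rank((A - I)^2) = 2. The eigenspace has dimension 6 - 4 = 2, so there are 2 Jordan blocks; the rank sequence gives block sizes [2, 2].

For λ = 4: rank(A - 4I) = 4. The eigenspace has dimension 6 - 4 = 2, so there are 2 Jordan blocks; the rank sequence gives block sizes [1, 1].

Assembling the blocks gives the Jordan form J above.

J = [[1, 1, 0, 0, 0, 0], [0, 1, 0, 0, 0, 0], [0, 0, 1, 1, 0, 0], [0, 0, 0, 1, 0, 0], [0, 0, 0, 0, 4, 0], [0, 0, 0, 0, 0, 4]]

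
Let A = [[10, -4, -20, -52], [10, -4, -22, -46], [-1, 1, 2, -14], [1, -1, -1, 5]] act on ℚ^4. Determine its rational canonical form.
R = [[6, 0, 0, 0], [0, 0, 0, -12], [0, 1, 0, -4], [0, 0, 1, 7]]

The invariant factors of A (the non-unit diagonal entries of the Smith normal form of xI - A over ℚ[x]) are x - 6, (x - 6)(x - 2)(x + 1), each dividing the next. The characteristic polynomial is their product, (x - 6)^2(x - 2)(x + 1).

The rational canonical form is the block-diagonal matrix of companion matrices C(f_i):
R = [[6, 0, 0, 0], [0, 0, 0, -12], [0, 1, 0, -4], [0, 0, 1, 7]].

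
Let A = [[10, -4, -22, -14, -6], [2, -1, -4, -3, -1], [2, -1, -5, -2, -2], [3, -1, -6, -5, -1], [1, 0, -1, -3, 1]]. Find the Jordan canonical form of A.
The characteristic polynomial is det(xI - A) = x^5, so the eigenvalues are 0 (algebraic multiplicity 5).

For λ = 0: rank(A) = 3, rank(A^2) = 1, rank(A^3) = 0. The eigenspace has dimension 5 - 3 = 2, so there are 2 Jordan blocks; the rank sequence gives block sizes [3, 2].

Assembling the blocks gives the Jordan form J above.

J = [[0, 1, 0, 0, 0], [0, 0, 1, 0, 0], [0, 0, 0, 0, 0], [0, 0, 0, 0, 1], [0, 0, 0, 0, 0]]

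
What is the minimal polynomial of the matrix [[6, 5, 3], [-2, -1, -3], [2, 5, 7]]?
The characteristic polynomial factors as (x - 4)^3. The minimal polynomial is ∏(x - λ)^{k_λ} where k_λ is the size of the largest Jordan block at λ.

For λ = 4: rank(A - 4I) = 1, and the largest Jordan block has size 2 (the smallest k with rank((A - 4I)^k) = rank((A - 4I)^(k+1))).

So m_A(x) = (x - 4)^2.

m_A(x) = (x - 4)^2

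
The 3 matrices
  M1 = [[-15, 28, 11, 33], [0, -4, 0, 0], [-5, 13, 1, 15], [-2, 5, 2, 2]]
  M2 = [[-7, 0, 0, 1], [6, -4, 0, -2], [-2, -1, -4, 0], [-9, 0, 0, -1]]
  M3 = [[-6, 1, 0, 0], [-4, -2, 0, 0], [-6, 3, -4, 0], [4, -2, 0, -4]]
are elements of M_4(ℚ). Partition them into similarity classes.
2 classes: {M1, M2}, {M3}

Characteristic polynomials: χ_{M1} = (x + 4)^4, χ_{M2} = (x + 4)^4, χ_{M3} = (x + 4)^4.

{M1, M2}: invariant factors (x + 4)^2, (x + 4)^2.

{M3}: invariant factors x + 4, x + 4, (x + 4)^2.

Matrices are similar if and only if their invariant-factor lists agree; the partition into similarity classes is {M1, M2}, {M3}.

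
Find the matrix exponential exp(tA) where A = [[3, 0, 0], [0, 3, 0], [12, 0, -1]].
A has Jordan form J = [[-1, 0, 0], [0, 3, 0], [0, 0, 3]] with A = PJP^{-1}, so e^{tA} = P e^{tJ} P^{-1}.

For a Jordan block J_k(λ), e^{tJ_k(λ)} = e^{λt} · (I + tN + t^2 N^2/2! + ... + t^{k-1} N^{k-1}/(k-1)!) where N is the nilpotent superdiagonal part.

Assembling the blocks and conjugating back gives the entries of e^{tA} as shown above.

e^{tA} = [[e^{3*t}, 0, 0], [0, e^{3*t}, 0], [(3*e^{4*t} - 3)*e^{-t}, 0, e^{-t}]]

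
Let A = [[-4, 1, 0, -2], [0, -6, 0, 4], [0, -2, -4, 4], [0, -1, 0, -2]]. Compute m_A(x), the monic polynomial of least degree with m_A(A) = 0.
m_A(x) = (x + 4)^2

The characteristic polynomial factors as (x + 4)^4. The minimal polynomial is ∏(x - λ)^{k_λ} where k_λ is the size of the largest Jordan block at λ.

For λ = -4: rank(A + 4I) = 1, and the largest Jordan block has size 2 (the smallest k with rank((A + 4I)^k) = rank((A + 4I)^(k+1))).

So m_A(x) = (x + 4)^2.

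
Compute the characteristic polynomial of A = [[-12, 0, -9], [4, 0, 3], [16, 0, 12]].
χ_A(x) = x^3

xI - A = [[x + 12, 0, 9], [-4, x, -3], [-16, 0, x - 12]].

Expanding det(xI - A) along the first row:
det(xI - A) = + (x + 12)·det([[x, -3], [0, x - 12]]) - (0)·det([[-4, -3], [-16, x - 12]]) + (9)·det([[-4, x], [-16, 0]]).

Evaluating gives χ_A(x) = x^3.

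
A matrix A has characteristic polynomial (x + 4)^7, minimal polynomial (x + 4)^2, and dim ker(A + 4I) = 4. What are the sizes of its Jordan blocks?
λ = -4: algebraic multiplicity 7 (exponent in χ_A), largest block size 2 (exponent in m_A), 4 blocks (geometric multiplicity). These force block sizes [2, 2, 2, 1].

Jordan blocks: (-4, 2), (-4, 2), (-4, 2), (-4, 1)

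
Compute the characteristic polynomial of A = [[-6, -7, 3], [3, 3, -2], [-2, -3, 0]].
χ_A(x) = (x + 1)^3

xI - A = [[x + 6, 7, -3], [-3, x - 3, 2], [2, 3, x]].

Expanding det(xI - A) along the first row:
det(xI - A) = + (x + 6)·det([[x - 3, 2], [3, x]]) - (7)·det([[-3, 2], [2, x]]) + (-3)·det([[-3, x - 3], [2, 3]]).

Evaluating gives χ_A(x) = x^3 + 3x^2 + 3x + 1 = (x + 1)^3.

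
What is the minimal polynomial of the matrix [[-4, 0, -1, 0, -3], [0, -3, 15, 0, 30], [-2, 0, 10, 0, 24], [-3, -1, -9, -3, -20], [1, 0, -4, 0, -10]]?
m_A(x) = (x - 2)(x + 3)^3

The characteristic polynomial factors as (x - 2)(x + 3)^4. The minimal polynomial is ∏(x - λ)^{k_λ} where k_λ is the size of the largest Jordan block at λ.

For λ = -3: rank(A + 3I) = 3, and the largest Jordan block has size 3 (the smallest k with rank((A + 3I)^k) = rank((A + 3I)^(k+1))).
For λ = 2: rank(A - 2I) = 4, and the largest Jordan block has size 1 (the smallest k with rank((A - 2I)^k) = rank((A - 2I)^(k+1))).

So m_A(x) = (x - 2)(x + 3)^3.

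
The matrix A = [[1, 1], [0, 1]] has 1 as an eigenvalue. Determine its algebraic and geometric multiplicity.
The characteristic polynomial is (x - 1)^2, so the factor x - 1 appears with exponent 2: the algebraic multiplicity is 2.

rank(A - I) = 1, so the eigenspace has dimension 2 - 1 = 1: the geometric multiplicity is 1.

Since 1 < 2, A is not diagonalizable.

algebraic multiplicity 2, geometric multiplicity 1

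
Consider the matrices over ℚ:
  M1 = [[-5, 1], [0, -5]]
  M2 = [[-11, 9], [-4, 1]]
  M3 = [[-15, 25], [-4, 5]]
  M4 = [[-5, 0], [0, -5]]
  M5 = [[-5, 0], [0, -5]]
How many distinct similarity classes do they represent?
Characteristic polynomials: χ_{M1} = (x + 5)^2, χ_{M2} = (x + 5)^2, χ_{M3} = (x + 5)^2, χ_{M4} = (x + 5)^2, χ_{M5} = (x + 5)^2.

{M1, M2, M3}: invariant factors (x + 5)^2.

{M4, M5}: invariant factors x + 5, x + 5.

Matrices are similar if and only if their invariant-factor lists agree; the partition into similarity classes is {M1, M2, M3}, {M4, M5}.

2 classes: {M1, M2, M3}, {M4, M5}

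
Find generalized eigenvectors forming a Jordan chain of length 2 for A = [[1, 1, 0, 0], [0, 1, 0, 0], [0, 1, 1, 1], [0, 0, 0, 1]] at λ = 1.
v_1 = [[0, 1, 1, -1]]^T, v_2 = [[1, 0, 0, 0]]^T

We seek v_1 ∈ ker((A - I)^2) \ ker(A - I), then set v_{i+1} = (A - I) v_i.

One such chain is v_1 = [[0, 1, 1, -1]]^T, v_2 = [[1, 0, 0, 0]]^T. Check: (A - I) v_2 = [[0, 0, 0, 0]]^T = 0.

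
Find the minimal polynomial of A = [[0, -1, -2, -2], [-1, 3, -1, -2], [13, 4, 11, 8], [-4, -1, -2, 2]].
The characteristic polynomial factors as (x - 4)^4. The minimal polynomial is ∏(x - λ)^{k_λ} where k_λ is the size of the largest Jordan block at λ.

For λ = 4: rank(A - 4I) = 2, and the largest Jordan block has size 3 (the smallest k with rank((A - 4I)^k) = rank((A - 4I)^(k+1))).

So m_A(x) = (x - 4)^3.

m_A(x) = (x - 4)^3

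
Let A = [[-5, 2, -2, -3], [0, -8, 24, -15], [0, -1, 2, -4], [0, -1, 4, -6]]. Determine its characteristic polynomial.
χ_A(x) = (x + 2)(x + 5)^3

xI - A = [[x + 5, -2, 2, 3], [0, x + 8, -24, 15], [0, 1, x - 2, 4], [0, 1, -4, x + 6]].

Expanding det(xI - A) along the first row:
det(xI - A) = + (x + 5)·det([[x + 8, -24, 15], [1, x - 2, 4], [1, -4, x + 6]]) - (-2)·det([[0, -24, 15], [0, x - 2, 4], [0, -4, x + 6]]) + (2)·det([[0, x + 8, 15], [0, 1, 4], [0, 1, x + 6]]) - (3)·det([[0, x + 8, -24], [0, 1, x - 2], [0, 1, -4]]).

Evaluating gives χ_A(x) = x^4 + 17x^3 + 105x^2 + 275x + 250 = (x + 2)(x + 5)^3.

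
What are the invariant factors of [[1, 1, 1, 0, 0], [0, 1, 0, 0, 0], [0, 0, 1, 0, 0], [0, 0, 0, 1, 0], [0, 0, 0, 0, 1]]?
x - 1, x - 1, x - 1, (x - 1)^2

The Jordan structure of A has elementary divisors (x - 1)^2, (x - 1), (x - 1), (x - 1). Arranging the block sizes at each eigenvalue in decreasing order and taking row products gives the invariant factors.

Invariant factors (smallest first, each dividing the next): x - 1, x - 1, x - 1, (x - 1)^2.

Check: the last factor (x - 1)^2 is the minimal polynomial, and the product (x - 1)^5 is the characteristic polynomial.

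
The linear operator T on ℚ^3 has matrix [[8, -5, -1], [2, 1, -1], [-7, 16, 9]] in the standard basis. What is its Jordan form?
The characteristic polynomial is det(xI - A) = (x - 6)^3, so the eigenvalues are 6 (algebraic multiplicity 3).

For λ = 6: rank(A - 6I) = 2, rank((A - 6I)^2) = 1, rank((A - 6I)^3) = 0. The eigenspace has dimension 3 - 2 = 1, so there is 1 Jordan block; the rank sequence gives block sizes [3].

Assembling the blocks gives the Jordan form J above.

J = [[6, 1, 0], [0, 6, 1], [0, 0, 6]]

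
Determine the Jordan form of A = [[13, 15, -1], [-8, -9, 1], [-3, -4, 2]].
The characteristic polynomial is det(xI - A) = (x - 2)^3, so the eigenvalues are 2 (algebraic multiplicity 3).

For λ = 2: rank(A - 2I) = 2, rank((A - 2I)^2) = 1, rank((A - 2I)^3) = 0. The eigenspace has dimension 3 - 2 = 1, so there is 1 Jordan block; the rank sequence gives block sizes [3].

Assembling the blocks gives the Jordan form J above.

J = [[2, 1, 0], [0, 2, 1], [0, 0, 2]]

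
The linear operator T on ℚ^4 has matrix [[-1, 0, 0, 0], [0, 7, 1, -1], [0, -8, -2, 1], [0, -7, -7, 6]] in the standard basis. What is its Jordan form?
J = [[-1, 0, 0, 0], [0, -1, 0, 0], [0, 0, 6, 1], [0, 0, 0, 6]]

The characteristic polynomial is det(xI - A) = (x - 6)^2(x + 1)^2, so the eigenvalues are -1 (algebraic multiplicity 2), 6 (algebraic multiplicity 2).

For λ = -1: rank(A + I) = 2. The eigenspace has dimension 4 - 2 = 2, so there are 2 Jordan blocks; the rank sequence gives block sizes [1, 1].

For λ = 6: rank(A - 6I) = 3, rank((A - 6I)^2) = 2. The eigenspace has dimension 4 - 3 = 1, so there is 1 Jordan block; the rank sequence gives block sizes [2].

Assembling the blocks gives the Jordan form J above.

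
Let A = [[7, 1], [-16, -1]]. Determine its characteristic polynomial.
xI - A = [[x - 7, -1], [16, x + 1]].

Expanding det(xI - A) along the first row:
det(xI - A) = + (x - 7)·det([[x + 1]]) - (-1)·det([[16]]).

Evaluating gives χ_A(x) = x^2 - 6x + 9 = (x - 3)^2.

χ_A(x) = (x - 3)^2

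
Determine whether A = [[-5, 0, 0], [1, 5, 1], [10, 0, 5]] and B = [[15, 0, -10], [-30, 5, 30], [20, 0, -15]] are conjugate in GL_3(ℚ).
Both have characteristic polynomial (x - 5)^2(x + 5), but the minimal polynomial of A is (x - 5)^2(x + 5) while the minimal polynomial of B is (x - 5)(x + 5). The minimal polynomial is a similarity invariant, so A and B are not similar.

No.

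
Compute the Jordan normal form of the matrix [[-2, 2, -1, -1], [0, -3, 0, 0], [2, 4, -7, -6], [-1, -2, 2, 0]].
The characteristic polynomial is det(xI - A) = (x + 3)^4, so the eigenvalues are -3 (algebraic multiplicity 4).

For λ = -3: rank(A + 3I) = 2, rank((A + 3I)^2) = 1, rank((A + 3I)^3) = 0. The eigenspace has dimension 4 - 2 = 2, so there are 2 Jordan blocks; the rank sequence gives block sizes [3, 1].

Assembling the blocks gives the Jordan form J above.

J = [[-3, 1, 0, 0], [0, -3, 1, 0], [0, 0, -3, 0], [0, 0, 0, -3]]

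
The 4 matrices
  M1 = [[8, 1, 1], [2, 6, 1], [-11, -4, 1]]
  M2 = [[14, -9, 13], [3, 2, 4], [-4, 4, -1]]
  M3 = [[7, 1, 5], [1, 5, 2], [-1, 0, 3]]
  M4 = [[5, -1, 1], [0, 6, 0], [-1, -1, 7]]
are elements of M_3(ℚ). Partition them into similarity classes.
Characteristic polynomials: χ_{M1} = (x - 5)^3, χ_{M2} = (x - 5)^3, χ_{M3} = (x - 5)^3, χ_{M4} = (x - 6)^3.

{M1, M2, M3}: invariant factors (x - 5)^3.

{M4}: invariant factors x - 6, (x - 6)^2.

Matrices are similar if and only if their invariant-factor lists agree; the partition into similarity classes is {M1, M2, M3}, {M4}.

2 classes: {M1, M2, M3}, {M4}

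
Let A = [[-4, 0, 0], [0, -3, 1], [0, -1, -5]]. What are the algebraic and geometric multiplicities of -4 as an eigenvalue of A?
algebraic multiplicity 3, geometric multiplicity 2

The characteristic polynomial is (x + 4)^3, so the factor x + 4 appears with exponent 3: the algebraic multiplicity is 3.

rank(A + 4I) = 1, so the eigenspace has dimension 3 - 1 = 2: the geometric multiplicity is 2.

Since 2 < 3, A is not diagonalizable.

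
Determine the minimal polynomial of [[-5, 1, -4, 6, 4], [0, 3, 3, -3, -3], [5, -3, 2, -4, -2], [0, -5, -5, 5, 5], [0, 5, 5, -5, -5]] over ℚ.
The characteristic polynomial factors as x^5. The minimal polynomial is ∏(x - λ)^{k_λ} where k_λ is the size of the largest Jordan block at λ.

For λ = 0: rank(A) = 2, and the largest Jordan block has size 3 (the smallest k with rank(A^k) = rank(A^(k+1))).

So m_A(x) = x^3.

m_A(x) = x^3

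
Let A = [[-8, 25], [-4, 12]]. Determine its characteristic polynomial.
χ_A(x) = (x - 2)^2

xI - A = [[x + 8, -25], [4, x - 12]].

Expanding det(xI - A) along the first row:
det(xI - A) = + (x + 8)·det([[x - 12]]) - (-25)·det([[4]]).

Evaluating gives χ_A(x) = x^2 - 4x + 4 = (x - 2)^2.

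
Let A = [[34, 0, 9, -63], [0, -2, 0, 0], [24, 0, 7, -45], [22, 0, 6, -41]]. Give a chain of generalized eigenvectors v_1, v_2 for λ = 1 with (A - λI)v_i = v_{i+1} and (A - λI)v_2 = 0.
We seek v_1 ∈ ker((A - I)^2) \ ker(A - I), then set v_{i+1} = (A - I) v_i.

One such chain is v_1 = [[2, 0, 0, 1]]^T, v_2 = [[3, 0, 3, 2]]^T. Check: (A - I) v_2 = [[0, 0, 0, 0]]^T = 0.

v_1 = [[2, 0, 0, 1]]^T, v_2 = [[3, 0, 3, 2]]^T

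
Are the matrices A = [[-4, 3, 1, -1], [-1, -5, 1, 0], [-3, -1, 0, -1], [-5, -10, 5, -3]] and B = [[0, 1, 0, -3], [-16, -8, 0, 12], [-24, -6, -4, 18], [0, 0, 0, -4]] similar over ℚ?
trace(A) = -12 but trace(B) = -16. The trace is a similarity invariant, so A and B are not similar.

No.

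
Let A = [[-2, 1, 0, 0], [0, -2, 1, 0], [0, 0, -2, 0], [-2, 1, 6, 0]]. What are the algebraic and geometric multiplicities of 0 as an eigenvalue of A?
algebraic multiplicity 1, geometric multiplicity 1

The characteristic polynomial is x(x + 2)^3, so the factor x appears with exponent 1: the algebraic multiplicity is 1.

rank(A) = 3, so the eigenspace has dimension 4 - 3 = 1: the geometric multiplicity is 1.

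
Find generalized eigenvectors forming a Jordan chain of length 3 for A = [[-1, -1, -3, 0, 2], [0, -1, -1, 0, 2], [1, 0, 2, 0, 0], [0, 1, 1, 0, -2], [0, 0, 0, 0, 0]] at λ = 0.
We seek v_1 ∈ ker(A^3) \ ker(A^2), then set v_{i+1} = A v_i.

One such chain is v_1 = [[-2, -2, 1, 2, 0]]^T, v_2 = [[1, 1, 0, -1, 0]]^T, v_3 = [[-2, -1, 1, 1, 0]]^T. Check: A v_3 = [[0, 0, 0, 0, 0]]^T = 0.

v_1 = [[-2, -2, 1, 2, 0]]^T, v_2 = [[1, 1, 0, -1, 0]]^T, v_3 = [[-2, -1, 1, 1, 0]]^T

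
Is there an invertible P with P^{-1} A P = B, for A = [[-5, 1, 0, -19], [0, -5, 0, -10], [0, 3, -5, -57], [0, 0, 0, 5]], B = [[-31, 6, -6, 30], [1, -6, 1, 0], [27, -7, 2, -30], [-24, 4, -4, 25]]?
Yes.

Two matrices over a field are similar if and only if they have the same invariant factors.

Both A and B have characteristic polynomial (x - 5)(x + 5)^3 and minimal polynomial (x - 5)(x + 5)^2. Computing further, both have invariant factors x + 5, (x - 5)(x + 5)^2. Hence A and B are similar.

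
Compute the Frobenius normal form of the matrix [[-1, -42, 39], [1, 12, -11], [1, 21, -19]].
R = [[0, 0, 12], [1, 0, -13], [0, 1, -8]]

The invariant factors of A (the non-unit diagonal entries of the Smith normal form of xI - A over ℚ[x]) are (x + 4)(x^2 + 4x - 3), each dividing the next. The characteristic polynomial is their product, (x + 4)(x^2 + 4x - 3).

The rational canonical form is the block-diagonal matrix of companion matrices C(f_i):
R = [[0, 0, 12], [1, 0, -13], [0, 1, -8]].

Note the characteristic polynomial does not split into linear factors over ℚ, so A has no Jordan form over ℚ; the rational canonical form exists over any field.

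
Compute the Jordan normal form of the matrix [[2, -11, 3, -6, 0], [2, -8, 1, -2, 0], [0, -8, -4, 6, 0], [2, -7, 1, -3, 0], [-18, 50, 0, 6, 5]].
The characteristic polynomial is det(xI - A) = (x - 5)(x + 1)(x + 4)^3, so the eigenvalues are -4 (algebraic multiplicity 3), -1 (algebraic multiplicity 1), 5 (algebraic multiplicity 1).

For λ = -4: rank(A + 4I) = 4, rank((A + 4I)^2) = 3, rank((A + 4I)^3) = 2. The eigenspace has dimension 5 - 4 = 1, so there is 1 Jordan block; the rank sequence gives block sizes [3].

For λ = -1: algebraic multiplicity 1 gives one 1×1 block.

For λ = 5: algebraic multiplicity 1 gives one 1×1 block.

Assembling the blocks gives the Jordan form J above.

J = [[-4, 1, 0, 0, 0], [0, -4, 1, 0, 0], [0, 0, -4, 0, 0], [0, 0, 0, -1, 0], [0, 0, 0, 0, 5]]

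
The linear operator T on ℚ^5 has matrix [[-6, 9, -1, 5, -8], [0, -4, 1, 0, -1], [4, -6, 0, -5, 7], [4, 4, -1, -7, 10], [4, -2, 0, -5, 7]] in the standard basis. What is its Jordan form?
J = [[-2, 1, 0, 0, 0], [0, -2, 1, 0, 0], [0, 0, -2, 0, 0], [0, 0, 0, -2, 1], [0, 0, 0, 0, -2]]

The characteristic polynomial is det(xI - A) = (x + 2)^5, so the eigenvalues are -2 (algebraic multiplicity 5).

For λ = -2: rank(A + 2I) = 3, rank((A + 2I)^2) = 1, rank((A + 2I)^3) = 0. The eigenspace has dimension 5 - 3 = 2, so there are 2 Jordan blocks; the rank sequence gives block sizes [3, 2].

Assembling the blocks gives the Jordan form J above.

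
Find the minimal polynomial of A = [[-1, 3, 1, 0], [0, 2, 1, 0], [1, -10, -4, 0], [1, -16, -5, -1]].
The characteristic polynomial factors as (x + 1)^4. The minimal polynomial is ∏(x - λ)^{k_λ} where k_λ is the size of the largest Jordan block at λ.

For λ = -1: rank(A + I) = 2, and the largest Jordan block has size 3 (the smallest k with rank((A + I)^k) = rank((A + I)^(k+1))).

So m_A(x) = (x + 1)^3.

m_A(x) = (x + 1)^3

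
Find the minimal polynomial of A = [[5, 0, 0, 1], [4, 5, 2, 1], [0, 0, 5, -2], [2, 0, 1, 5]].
m_A(x) = (x - 5)^3

The characteristic polynomial factors as (x - 5)^4. The minimal polynomial is ∏(x - λ)^{k_λ} where k_λ is the size of the largest Jordan block at λ.

For λ = 5: rank(A - 5I) = 2, and the largest Jordan block has size 3 (the smallest k with rank((A - 5I)^k) = rank((A - 5I)^(k+1))).

So m_A(x) = (x - 5)^3.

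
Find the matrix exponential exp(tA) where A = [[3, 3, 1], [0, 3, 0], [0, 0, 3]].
A has Jordan form J = [[3, 1, 0], [0, 3, 0], [0, 0, 3]] with A = PJP^{-1}, so e^{tA} = P e^{tJ} P^{-1}.

For a Jordan block J_k(λ), e^{tJ_k(λ)} = e^{λt} · (I + tN + t^2 N^2/2! + ... + t^{k-1} N^{k-1}/(k-1)!) where N is the nilpotent superdiagonal part.

Assembling the blocks and conjugating back gives the entries of e^{tA} as shown above.

e^{tA} = [[e^{3*t}, 3*t*e^{3*t}, t*e^{3*t}], [0, e^{3*t}, 0], [0, 0, e^{3*t}]]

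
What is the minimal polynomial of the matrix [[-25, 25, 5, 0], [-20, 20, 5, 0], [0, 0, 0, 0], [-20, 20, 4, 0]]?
m_A(x) = x^2(x + 5)

The characteristic polynomial factors as x^3(x + 5). The minimal polynomial is ∏(x - λ)^{k_λ} where k_λ is the size of the largest Jordan block at λ.

For λ = -5: rank(A + 5I) = 3, and the largest Jordan block has size 1 (the smallest k with rank((A + 5I)^k) = rank((A + 5I)^(k+1))).
For λ = 0: rank(A) = 2, and the largest Jordan block has size 2 (the smallest k with rank(A^k) = rank(A^(k+1))).

So m_A(x) = x^2(x + 5).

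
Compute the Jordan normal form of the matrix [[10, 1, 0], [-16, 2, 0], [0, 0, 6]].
The characteristic polynomial is det(xI - A) = (x - 6)^3, so the eigenvalues are 6 (algebraic multiplicity 3).

For λ = 6: rank(A - 6I) = 1, rank((A - 6I)^2) = 0. The eigenspace has dimension 3 - 1 = 2, so there are 2 Jordan blocks; the rank sequence gives block sizes [2, 1].

Assembling the blocks gives the Jordan form J above.

J = [[6, 1, 0], [0, 6, 0], [0, 0, 6]]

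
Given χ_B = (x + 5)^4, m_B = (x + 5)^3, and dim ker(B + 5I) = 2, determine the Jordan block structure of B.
λ = -5: algebraic multiplicity 4 (exponent in χ_B), largest block size 3 (exponent in m_B), 2 blocks (geometric multiplicity). These force block sizes [3, 1].

Jordan blocks: (-5, 3), (-5, 1)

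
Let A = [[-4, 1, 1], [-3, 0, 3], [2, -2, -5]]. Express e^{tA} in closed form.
A has Jordan form J = [[-3, 1, 0], [0, -3, 0], [0, 0, -3]] with A = PJP^{-1}, so e^{tA} = P e^{tJ} P^{-1}.

For a Jordan block J_k(λ), e^{tJ_k(λ)} = e^{λt} · (I + tN + t^2 N^2/2! + ... + t^{k-1} N^{k-1}/(k-1)!) where N is the nilpotent superdiagonal part.

Assembling the blocks and conjugating back gives the entries of e^{tA} as shown above.

e^{tA} = [[(1 - t)*e^{-3*t}, t*e^{-3*t}, t*e^{-3*t}], [-3*t*e^{-3*t}, (3*t + 1)*e^{-3*t}, 3*t*e^{-3*t}], [2*t*e^{-3*t}, -2*t*e^{-3*t}, (1 - 2*t)*e^{-3*t}]]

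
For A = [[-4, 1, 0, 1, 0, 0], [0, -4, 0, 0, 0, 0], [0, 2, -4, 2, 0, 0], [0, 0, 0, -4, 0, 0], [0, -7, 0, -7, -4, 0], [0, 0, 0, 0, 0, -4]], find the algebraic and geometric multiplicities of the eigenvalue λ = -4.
algebraic multiplicity 6, geometric multiplicity 5

The characteristic polynomial is (x + 4)^6, so the factor x + 4 appears with exponent 6: the algebraic multiplicity is 6.

rank(A + 4I) = 1, so the eigenspace has dimension 6 - 1 = 5: the geometric multiplicity is 5.

Since 5 < 6, A is not diagonalizable.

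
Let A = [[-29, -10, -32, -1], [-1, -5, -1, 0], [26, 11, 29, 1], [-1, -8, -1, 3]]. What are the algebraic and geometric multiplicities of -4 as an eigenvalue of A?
The characteristic polynomial is (x - 3)^2(x + 4)^2, so the factor x + 4 appears with exponent 2: the algebraic multiplicity is 2.

rank(A + 4I) = 3, so the eigenspace has dimension 4 - 3 = 1: the geometric multiplicity is 1.

Since 1 < 2, A is not diagonalizable.

algebraic multiplicity 2, geometric multiplicity 1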